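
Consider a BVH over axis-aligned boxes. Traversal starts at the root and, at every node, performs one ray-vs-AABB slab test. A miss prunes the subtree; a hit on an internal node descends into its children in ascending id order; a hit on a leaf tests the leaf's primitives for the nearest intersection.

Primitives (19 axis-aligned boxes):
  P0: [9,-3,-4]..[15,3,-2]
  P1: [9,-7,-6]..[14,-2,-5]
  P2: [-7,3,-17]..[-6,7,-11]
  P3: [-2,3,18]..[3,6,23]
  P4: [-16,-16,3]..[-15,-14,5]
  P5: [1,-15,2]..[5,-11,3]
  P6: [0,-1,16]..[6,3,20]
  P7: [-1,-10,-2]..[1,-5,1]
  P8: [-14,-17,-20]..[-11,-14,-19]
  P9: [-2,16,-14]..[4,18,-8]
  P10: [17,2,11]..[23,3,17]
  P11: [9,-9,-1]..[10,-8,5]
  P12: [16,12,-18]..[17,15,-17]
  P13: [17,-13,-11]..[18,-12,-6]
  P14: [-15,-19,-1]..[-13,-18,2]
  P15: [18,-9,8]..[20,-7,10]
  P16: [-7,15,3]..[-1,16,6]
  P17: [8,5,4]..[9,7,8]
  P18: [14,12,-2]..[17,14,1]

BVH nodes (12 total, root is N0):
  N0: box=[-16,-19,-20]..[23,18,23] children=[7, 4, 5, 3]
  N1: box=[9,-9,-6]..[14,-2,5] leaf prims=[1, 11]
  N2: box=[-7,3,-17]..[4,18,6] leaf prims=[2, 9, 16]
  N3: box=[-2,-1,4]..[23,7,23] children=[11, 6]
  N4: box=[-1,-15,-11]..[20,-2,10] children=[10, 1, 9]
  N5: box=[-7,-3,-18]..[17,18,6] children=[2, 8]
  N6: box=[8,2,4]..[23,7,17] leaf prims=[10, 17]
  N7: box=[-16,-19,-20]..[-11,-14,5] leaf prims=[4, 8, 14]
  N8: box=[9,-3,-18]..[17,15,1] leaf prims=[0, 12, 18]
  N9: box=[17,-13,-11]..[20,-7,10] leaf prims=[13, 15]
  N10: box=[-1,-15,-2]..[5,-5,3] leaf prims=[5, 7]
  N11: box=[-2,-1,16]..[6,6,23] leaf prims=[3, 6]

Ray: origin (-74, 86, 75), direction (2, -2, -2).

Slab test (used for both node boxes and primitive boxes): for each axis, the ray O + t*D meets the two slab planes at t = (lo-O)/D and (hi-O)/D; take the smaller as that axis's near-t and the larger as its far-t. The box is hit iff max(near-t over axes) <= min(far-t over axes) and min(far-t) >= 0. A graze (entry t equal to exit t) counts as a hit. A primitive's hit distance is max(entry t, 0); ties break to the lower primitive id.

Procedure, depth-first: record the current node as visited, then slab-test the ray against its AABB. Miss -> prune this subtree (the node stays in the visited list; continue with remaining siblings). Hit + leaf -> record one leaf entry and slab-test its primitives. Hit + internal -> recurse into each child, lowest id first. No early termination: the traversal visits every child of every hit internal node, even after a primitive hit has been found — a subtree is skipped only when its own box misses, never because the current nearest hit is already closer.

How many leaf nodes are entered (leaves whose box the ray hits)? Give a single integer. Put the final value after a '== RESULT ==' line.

Walk:
N0 x:[29,97/2] y:[34,105/2] z:[26,95/2] -> hit [34,95/2], descend [3, 4, 5, 7]
  N3 x:[36,97/2] y:[79/2,87/2] z:[26,71/2] -> miss, prune
  N4 x:[73/2,47] y:[44,101/2] z:[65/2,43] -> miss, prune
  N5 x:[67/2,91/2] y:[34,89/2] z:[69/2,93/2] -> hit [69/2,89/2], descend [2, 8]
    N2 x:[67/2,39] y:[34,83/2] z:[69/2,46] -> hit [69/2,39] leaf, test {P2(miss), P9(miss), P16@t=35}
    N8 x:[83/2,91/2] y:[71/2,89/2] z:[37,93/2] -> hit [83/2,89/2] leaf, test {P0(miss), P12(miss), P18(miss)}
  N7 x:[29,63/2] y:[50,105/2] z:[35,95/2] -> miss, prune

7 AABB tests over nodes [0, 3, 4, 5, 2, 8, 7]; 2 leaves entered; closest P16.

== RESULT ==
2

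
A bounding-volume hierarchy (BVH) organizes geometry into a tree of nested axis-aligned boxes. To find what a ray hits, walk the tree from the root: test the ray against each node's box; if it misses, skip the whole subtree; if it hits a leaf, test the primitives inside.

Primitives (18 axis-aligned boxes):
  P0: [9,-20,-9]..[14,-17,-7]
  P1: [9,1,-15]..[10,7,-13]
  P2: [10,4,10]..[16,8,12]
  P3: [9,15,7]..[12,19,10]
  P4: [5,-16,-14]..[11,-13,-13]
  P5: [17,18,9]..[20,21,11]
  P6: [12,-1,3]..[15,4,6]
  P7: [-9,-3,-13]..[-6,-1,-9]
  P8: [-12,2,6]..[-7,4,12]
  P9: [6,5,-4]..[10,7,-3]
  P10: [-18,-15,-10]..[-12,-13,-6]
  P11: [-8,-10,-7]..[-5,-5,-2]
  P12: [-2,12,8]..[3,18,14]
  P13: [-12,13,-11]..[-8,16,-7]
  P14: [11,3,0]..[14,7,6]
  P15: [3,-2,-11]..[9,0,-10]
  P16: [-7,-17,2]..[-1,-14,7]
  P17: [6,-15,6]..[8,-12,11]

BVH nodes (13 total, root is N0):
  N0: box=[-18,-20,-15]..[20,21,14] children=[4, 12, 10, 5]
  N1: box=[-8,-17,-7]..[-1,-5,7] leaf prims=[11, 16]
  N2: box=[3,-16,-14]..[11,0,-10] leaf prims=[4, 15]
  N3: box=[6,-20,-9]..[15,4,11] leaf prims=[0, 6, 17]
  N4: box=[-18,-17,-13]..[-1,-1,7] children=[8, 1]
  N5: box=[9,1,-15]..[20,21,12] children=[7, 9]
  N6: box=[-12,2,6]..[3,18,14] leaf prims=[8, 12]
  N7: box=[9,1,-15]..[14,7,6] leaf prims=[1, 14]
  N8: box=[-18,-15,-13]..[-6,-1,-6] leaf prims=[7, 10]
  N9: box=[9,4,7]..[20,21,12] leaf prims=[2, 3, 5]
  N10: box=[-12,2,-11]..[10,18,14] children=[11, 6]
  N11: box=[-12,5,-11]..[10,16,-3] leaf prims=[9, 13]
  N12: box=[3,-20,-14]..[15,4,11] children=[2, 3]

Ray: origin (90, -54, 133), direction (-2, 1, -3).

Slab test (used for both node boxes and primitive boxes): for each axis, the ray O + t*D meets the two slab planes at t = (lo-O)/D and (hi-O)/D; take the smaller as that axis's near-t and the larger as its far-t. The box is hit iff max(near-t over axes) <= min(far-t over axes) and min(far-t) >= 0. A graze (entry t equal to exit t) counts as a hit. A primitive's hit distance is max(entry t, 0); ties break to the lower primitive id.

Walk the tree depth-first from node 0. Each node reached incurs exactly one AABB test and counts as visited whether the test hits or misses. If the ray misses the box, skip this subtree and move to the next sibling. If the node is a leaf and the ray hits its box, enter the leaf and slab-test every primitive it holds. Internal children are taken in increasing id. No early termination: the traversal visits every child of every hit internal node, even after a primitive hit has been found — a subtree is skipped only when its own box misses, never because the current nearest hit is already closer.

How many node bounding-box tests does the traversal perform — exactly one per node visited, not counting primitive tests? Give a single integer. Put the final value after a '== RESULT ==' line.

Traverse from the root:
N0 x:[35,54] y:[34,75] z:[119/3,148/3] -> hit [119/3,148/3], descend [4, 5, 10, 12]
  N4 x:[91/2,54] y:[37,53] z:[42,146/3] -> hit [91/2,146/3], descend [1, 8]
    N1 x:[91/2,49] y:[37,49] z:[42,140/3] -> hit [91/2,140/3] leaf, test {P11(miss), P16(miss)}
    N8 x:[48,54] y:[39,53] z:[139/3,146/3] -> hit [48,146/3] leaf, test {P7(miss), P10(miss)}
  N5 x:[35,81/2] y:[55,75] z:[121/3,148/3] -> miss, prune
  N10 x:[40,51] y:[56,72] z:[119/3,48] -> miss, prune
  N12 x:[75/2,87/2] y:[34,58] z:[122/3,49] -> hit [122/3,87/2], descend [2, 3]
    N2 x:[79/2,87/2] y:[38,54] z:[143/3,49] -> miss, prune
    N3 x:[75/2,42] y:[34,58] z:[122/3,142/3] -> hit [122/3,42] leaf, test {P0(miss), P6(miss), P17@t=41}

Visited [0, 4, 1, 8, 5, 10, 12, 2, 3]. Tests: 9 box, 3 leaf. Nearest: P17.

== RESULT ==
9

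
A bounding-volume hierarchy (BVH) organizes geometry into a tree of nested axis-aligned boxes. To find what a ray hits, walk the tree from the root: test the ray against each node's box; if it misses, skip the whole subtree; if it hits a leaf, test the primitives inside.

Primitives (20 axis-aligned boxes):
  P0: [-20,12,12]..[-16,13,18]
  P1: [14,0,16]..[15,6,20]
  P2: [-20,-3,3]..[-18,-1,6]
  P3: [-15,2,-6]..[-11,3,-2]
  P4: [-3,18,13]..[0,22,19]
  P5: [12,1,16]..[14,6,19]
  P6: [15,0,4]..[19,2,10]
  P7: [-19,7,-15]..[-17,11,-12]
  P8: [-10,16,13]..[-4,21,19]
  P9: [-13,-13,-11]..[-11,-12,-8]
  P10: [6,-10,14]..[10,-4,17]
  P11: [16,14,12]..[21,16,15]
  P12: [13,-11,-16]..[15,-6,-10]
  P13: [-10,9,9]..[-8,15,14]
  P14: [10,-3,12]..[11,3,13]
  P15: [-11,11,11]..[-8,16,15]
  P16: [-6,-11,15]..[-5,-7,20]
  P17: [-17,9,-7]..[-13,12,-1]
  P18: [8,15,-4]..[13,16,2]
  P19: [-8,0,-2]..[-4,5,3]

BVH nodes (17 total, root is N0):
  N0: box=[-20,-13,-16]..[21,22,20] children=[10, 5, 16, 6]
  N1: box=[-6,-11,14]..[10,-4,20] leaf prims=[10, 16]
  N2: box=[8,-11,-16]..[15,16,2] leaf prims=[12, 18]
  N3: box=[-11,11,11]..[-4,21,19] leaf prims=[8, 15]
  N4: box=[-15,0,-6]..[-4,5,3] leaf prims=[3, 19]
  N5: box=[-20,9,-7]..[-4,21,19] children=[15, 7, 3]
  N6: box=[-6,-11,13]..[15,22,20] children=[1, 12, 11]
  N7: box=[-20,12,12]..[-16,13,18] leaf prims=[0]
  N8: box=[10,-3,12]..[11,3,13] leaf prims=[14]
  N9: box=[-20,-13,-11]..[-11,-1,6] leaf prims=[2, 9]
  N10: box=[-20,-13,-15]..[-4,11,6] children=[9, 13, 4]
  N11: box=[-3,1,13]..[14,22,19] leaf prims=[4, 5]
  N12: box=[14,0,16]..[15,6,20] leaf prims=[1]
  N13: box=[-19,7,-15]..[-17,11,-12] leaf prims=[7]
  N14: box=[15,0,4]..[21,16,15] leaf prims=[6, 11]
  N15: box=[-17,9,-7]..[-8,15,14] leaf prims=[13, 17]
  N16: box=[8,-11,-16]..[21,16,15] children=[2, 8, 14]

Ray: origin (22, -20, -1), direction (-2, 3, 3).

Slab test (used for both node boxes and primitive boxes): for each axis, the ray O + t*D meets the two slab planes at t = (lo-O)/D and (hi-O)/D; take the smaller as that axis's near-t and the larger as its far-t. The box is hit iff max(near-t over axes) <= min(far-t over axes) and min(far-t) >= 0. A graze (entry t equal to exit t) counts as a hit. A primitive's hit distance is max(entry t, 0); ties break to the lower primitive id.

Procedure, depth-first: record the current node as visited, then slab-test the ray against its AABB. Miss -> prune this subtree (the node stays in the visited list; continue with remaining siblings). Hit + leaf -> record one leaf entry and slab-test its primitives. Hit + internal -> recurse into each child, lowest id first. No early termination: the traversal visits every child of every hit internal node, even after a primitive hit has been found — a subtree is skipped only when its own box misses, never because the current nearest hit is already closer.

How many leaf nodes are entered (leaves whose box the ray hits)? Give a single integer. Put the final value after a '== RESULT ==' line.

Traverse from the root:
N0 x:[1/2,21] y:[7/3,14] z:[-5,7] -> hit [7/3,7], descend [5, 6, 10, 16]
  N5 x:[13,21] y:[29/3,41/3] z:[-2,20/3] -> miss, prune
  N6 x:[7/2,14] y:[3,14] z:[14/3,7] -> hit [14/3,7], descend [1, 11, 12]
    N1 x:[6,14] y:[3,16/3] z:[5,7] -> miss, prune
    N11 x:[4,25/2] y:[7,14] z:[14/3,20/3] -> miss, prune
    N12 x:[7/2,4] y:[20/3,26/3] z:[17/3,7] -> miss, prune
  N10 x:[13,21] y:[7/3,31/3] z:[-14/3,7/3] -> miss, prune
  N16 x:[1/2,7] y:[3,12] z:[-5,16/3] -> hit [3,16/3], descend [2, 8, 14]
    N2 x:[7/2,7] y:[3,12] z:[-5,1] -> miss, prune
    N8 x:[11/2,6] y:[17/3,23/3] z:[13/3,14/3] -> miss, prune
    N14 x:[1/2,7/2] y:[20/3,12] z:[5/3,16/3] -> miss, prune

order=[0, 5, 6, 1, 11, 12, 10, 16, 2, 8, 14]  |boxes|=11  |leaves|=0  hit=miss

== RESULT ==
0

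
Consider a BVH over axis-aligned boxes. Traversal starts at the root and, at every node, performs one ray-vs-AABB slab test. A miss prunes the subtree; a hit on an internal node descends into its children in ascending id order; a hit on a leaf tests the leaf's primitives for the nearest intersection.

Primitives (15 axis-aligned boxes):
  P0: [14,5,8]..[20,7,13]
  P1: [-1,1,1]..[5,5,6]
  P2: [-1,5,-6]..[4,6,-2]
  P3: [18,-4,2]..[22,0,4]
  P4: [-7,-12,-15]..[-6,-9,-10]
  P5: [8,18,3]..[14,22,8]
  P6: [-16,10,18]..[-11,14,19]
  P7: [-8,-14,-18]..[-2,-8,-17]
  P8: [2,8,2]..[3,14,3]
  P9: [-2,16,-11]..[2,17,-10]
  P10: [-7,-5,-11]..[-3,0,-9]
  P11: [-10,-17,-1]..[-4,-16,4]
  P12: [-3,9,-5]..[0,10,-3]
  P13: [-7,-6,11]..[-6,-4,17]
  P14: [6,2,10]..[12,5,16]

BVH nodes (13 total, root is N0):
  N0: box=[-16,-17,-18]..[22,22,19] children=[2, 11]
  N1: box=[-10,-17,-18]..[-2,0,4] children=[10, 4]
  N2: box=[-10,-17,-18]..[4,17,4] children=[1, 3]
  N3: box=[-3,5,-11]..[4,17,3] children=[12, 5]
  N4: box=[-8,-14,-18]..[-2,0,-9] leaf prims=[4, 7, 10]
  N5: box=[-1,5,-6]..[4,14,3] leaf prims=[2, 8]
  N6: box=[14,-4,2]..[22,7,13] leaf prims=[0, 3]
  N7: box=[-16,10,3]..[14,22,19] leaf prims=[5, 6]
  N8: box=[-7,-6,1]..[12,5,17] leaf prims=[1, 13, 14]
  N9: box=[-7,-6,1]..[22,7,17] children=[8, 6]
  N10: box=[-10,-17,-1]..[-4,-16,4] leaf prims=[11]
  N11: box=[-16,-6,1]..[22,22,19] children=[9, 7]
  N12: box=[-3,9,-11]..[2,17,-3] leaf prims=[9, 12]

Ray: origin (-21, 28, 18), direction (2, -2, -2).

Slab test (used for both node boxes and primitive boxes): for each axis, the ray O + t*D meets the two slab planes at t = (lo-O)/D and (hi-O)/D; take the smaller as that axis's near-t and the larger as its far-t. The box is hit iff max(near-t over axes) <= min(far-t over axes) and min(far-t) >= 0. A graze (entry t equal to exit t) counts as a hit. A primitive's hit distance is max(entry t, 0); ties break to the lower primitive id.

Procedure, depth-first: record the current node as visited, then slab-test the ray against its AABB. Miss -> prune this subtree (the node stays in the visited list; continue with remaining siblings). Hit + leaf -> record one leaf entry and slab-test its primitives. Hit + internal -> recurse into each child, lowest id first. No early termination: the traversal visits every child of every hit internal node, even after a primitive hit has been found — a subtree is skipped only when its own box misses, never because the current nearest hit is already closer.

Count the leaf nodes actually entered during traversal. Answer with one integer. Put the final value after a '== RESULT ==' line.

Walk:
N0 x:[5/2,43/2] y:[3,45/2] z:[-1/2,18] -> hit [3,18], descend [2, 11]
  N2 x:[11/2,25/2] y:[11/2,45/2] z:[7,18] -> hit [7,25/2], descend [1, 3]
    N1 x:[11/2,19/2] y:[14,45/2] z:[7,18] -> miss, prune
    N3 x:[9,25/2] y:[11/2,23/2] z:[15/2,29/2] -> hit [9,23/2], descend [5, 12]
      N5 x:[10,25/2] y:[7,23/2] z:[15/2,12] -> hit [10,23/2] leaf, test {P2@t=11, P8(miss)}
      N12 x:[9,23/2] y:[11/2,19/2] z:[21/2,29/2] -> miss, prune
  N11 x:[5/2,43/2] y:[3,17] z:[-1/2,17/2] -> hit [3,17/2], descend [7, 9]
    N7 x:[5/2,35/2] y:[3,9] z:[-1/2,15/2] -> hit [3,15/2] leaf, test {P5(miss), P6(miss)}
    N9 x:[7,43/2] y:[21/2,17] z:[1/2,17/2] -> miss, prune

order=[0, 2, 1, 3, 5, 12, 11, 7, 9]  |boxes|=9  |leaves|=2  hit=P2

== RESULT ==
2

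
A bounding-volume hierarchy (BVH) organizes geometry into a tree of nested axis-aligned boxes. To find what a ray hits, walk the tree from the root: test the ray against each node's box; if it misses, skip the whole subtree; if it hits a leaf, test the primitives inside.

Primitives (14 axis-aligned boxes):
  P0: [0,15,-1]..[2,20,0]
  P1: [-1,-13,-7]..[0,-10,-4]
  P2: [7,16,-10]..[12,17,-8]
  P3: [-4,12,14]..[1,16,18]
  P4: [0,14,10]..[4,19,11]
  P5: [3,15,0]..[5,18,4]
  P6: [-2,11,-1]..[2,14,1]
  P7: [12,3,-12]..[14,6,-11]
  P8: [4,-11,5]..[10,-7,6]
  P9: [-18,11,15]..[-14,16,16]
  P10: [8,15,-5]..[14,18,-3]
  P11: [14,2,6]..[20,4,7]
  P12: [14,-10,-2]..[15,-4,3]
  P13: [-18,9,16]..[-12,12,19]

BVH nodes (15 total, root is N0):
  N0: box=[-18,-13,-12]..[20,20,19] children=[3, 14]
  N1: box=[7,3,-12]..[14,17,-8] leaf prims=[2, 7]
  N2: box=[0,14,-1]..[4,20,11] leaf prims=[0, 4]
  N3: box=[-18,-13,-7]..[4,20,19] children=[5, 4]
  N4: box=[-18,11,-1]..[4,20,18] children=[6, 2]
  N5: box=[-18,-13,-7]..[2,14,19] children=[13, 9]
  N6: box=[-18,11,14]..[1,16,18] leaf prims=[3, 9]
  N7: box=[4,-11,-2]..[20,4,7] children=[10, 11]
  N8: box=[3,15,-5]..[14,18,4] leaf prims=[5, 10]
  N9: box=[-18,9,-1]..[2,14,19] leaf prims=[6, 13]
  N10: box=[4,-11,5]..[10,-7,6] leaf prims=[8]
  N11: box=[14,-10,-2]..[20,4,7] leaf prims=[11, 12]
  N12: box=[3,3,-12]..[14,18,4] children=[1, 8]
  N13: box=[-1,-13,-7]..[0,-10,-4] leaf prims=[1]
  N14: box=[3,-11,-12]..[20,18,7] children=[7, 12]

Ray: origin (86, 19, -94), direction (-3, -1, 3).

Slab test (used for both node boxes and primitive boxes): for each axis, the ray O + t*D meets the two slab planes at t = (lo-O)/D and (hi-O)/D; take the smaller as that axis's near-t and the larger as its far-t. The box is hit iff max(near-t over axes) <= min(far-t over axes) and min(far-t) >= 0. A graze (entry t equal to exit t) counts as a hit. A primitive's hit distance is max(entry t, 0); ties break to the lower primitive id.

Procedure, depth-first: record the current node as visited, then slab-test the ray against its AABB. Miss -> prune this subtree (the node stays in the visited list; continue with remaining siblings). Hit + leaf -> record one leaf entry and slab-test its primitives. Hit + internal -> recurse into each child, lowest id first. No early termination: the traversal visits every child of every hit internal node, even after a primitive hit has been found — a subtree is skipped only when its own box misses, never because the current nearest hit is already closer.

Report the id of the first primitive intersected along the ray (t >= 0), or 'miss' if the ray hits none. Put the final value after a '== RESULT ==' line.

Walk:
N0 x:[22,104/3] y:[-1,32] z:[82/3,113/3] -> hit [82/3,32], descend [3, 14]
  N3 x:[82/3,104/3] y:[-1,32] z:[29,113/3] -> hit [29,32], descend [4, 5]
    N4 x:[82/3,104/3] y:[-1,8] z:[31,112/3] -> miss, prune
    N5 x:[28,104/3] y:[5,32] z:[29,113/3] -> hit [29,32], descend [9, 13]
      N9 x:[28,104/3] y:[5,10] z:[31,113/3] -> miss, prune
      N13 x:[86/3,29] y:[29,32] z:[29,30] -> hit [29,29] leaf, test {P1@t=29}
  N14 x:[22,83/3] y:[1,30] z:[82/3,101/3] -> hit [82/3,83/3], descend [7, 12]
    N7 x:[22,82/3] y:[15,30] z:[92/3,101/3] -> miss, prune
    N12 x:[24,83/3] y:[1,16] z:[82/3,98/3] -> miss, prune

Visited [0, 3, 4, 5, 9, 13, 14, 7, 12]. Tests: 9 box, 1 leaf. Nearest: P1.

== RESULT ==
1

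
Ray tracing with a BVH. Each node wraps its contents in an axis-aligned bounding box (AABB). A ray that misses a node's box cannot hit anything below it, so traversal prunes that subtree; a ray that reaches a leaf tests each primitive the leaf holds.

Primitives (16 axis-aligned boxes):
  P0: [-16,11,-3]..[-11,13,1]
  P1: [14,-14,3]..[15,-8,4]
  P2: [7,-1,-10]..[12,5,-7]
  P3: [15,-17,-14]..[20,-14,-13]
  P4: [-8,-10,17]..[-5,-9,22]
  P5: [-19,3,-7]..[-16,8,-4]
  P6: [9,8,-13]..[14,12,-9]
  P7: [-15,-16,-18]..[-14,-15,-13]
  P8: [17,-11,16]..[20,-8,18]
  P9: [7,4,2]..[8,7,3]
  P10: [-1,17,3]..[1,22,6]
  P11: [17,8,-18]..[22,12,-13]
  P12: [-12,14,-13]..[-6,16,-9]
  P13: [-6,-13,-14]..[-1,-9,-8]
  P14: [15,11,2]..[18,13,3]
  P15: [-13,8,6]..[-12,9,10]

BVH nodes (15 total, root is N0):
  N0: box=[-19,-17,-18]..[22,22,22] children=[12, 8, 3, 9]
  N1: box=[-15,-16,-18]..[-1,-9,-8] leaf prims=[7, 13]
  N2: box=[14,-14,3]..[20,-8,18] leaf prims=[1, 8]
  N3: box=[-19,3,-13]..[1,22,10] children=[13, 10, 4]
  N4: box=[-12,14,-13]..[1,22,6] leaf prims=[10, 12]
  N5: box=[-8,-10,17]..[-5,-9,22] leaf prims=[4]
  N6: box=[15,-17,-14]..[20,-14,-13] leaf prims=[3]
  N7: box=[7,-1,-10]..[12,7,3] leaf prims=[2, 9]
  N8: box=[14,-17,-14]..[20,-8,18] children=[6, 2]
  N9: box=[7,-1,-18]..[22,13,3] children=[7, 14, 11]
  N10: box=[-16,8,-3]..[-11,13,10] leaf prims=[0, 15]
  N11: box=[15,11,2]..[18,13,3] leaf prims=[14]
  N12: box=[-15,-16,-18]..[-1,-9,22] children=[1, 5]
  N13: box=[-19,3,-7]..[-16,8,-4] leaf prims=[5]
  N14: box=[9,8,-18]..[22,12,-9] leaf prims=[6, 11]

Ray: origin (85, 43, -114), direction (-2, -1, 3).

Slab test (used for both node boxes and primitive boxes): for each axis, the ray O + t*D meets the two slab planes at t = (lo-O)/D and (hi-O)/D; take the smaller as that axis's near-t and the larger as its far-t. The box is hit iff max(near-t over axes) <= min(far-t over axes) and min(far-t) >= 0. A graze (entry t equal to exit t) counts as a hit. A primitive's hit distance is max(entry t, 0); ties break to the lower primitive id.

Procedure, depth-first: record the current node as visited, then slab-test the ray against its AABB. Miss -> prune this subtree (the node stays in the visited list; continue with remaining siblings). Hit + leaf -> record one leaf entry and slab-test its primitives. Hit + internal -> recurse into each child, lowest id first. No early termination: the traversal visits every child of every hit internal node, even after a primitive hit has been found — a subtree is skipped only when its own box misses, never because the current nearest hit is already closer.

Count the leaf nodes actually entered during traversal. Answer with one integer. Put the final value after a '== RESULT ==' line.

Walk:
N0 x:[63/2,52] y:[21,60] z:[32,136/3] -> hit [32,136/3], descend [3, 8, 9, 12]
  N3 x:[42,52] y:[21,40] z:[101/3,124/3] -> miss, prune
  N8 x:[65/2,71/2] y:[51,60] z:[100/3,44] -> miss, prune
  N9 x:[63/2,39] y:[30,44] z:[32,39] -> hit [32,39], descend [7, 11, 14]
    N7 x:[73/2,39] y:[36,44] z:[104/3,39] -> hit [73/2,39] leaf, test {P2(miss), P9@t=116/3}
    N11 x:[67/2,35] y:[30,32] z:[116/3,39] -> miss, prune
    N14 x:[63/2,38] y:[31,35] z:[32,35] -> hit [32,35] leaf, test {P6(miss), P11@t=32}
  N12 x:[43,50] y:[52,59] z:[32,136/3] -> miss, prune

order=[0, 3, 8, 9, 7, 11, 14, 12]  |boxes|=8  |leaves|=2  hit=P11

== RESULT ==
2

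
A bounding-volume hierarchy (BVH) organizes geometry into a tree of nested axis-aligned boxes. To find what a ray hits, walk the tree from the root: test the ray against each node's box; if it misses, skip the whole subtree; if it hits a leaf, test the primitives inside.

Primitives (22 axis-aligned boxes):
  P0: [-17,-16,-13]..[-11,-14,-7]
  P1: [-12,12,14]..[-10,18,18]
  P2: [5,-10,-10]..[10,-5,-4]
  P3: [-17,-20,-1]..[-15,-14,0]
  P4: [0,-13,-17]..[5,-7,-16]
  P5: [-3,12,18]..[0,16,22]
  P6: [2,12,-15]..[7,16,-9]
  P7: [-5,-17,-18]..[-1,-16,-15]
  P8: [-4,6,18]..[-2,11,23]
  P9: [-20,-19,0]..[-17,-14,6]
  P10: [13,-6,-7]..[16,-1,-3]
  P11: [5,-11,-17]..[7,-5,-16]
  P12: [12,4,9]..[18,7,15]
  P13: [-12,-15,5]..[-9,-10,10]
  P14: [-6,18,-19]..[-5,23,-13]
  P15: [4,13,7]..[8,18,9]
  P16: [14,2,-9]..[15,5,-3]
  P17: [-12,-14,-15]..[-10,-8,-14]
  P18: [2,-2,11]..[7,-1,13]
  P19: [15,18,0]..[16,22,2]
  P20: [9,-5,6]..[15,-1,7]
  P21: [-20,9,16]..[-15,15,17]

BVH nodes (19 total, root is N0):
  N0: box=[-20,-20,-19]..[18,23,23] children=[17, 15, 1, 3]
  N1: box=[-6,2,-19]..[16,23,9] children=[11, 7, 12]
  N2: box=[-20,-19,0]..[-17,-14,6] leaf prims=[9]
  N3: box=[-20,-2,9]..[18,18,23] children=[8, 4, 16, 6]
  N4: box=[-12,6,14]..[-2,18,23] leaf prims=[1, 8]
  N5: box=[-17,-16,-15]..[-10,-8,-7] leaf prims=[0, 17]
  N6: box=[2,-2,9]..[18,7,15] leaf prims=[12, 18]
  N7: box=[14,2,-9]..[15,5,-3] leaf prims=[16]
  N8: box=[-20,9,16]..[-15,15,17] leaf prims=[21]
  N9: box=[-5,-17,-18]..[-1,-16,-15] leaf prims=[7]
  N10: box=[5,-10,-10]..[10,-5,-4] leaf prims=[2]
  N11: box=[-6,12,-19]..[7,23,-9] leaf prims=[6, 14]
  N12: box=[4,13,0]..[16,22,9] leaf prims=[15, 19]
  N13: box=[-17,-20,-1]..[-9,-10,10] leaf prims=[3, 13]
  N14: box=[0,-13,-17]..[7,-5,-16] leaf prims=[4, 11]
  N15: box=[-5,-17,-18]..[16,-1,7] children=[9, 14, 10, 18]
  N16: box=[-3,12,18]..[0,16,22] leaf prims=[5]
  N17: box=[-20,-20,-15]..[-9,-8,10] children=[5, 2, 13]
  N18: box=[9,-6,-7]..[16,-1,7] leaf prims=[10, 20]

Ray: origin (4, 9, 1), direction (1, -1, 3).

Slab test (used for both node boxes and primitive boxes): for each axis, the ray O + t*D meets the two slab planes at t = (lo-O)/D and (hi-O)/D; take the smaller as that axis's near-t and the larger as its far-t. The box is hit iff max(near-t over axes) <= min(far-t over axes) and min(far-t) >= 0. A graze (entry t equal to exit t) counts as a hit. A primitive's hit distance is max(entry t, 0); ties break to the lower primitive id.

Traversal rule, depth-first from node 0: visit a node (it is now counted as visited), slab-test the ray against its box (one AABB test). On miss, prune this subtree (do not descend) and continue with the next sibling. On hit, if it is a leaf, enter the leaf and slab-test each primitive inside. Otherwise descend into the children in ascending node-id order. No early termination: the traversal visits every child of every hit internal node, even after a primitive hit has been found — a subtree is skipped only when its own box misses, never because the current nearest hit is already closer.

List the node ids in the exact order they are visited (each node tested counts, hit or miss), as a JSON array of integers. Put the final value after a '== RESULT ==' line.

Trace the traversal:
N0 x:[-24,14] y:[-14,29] z:[-20/3,22/3] -> hit [-20/3,22/3], descend [1, 3, 15, 17]
  N1 x:[-10,12] y:[-14,7] z:[-20/3,8/3] -> hit [-20/3,8/3], descend [7, 11, 12]
    N7 x:[10,11] y:[4,7] z:[-10/3,-4/3] -> miss, prune
    N11 x:[-10,3] y:[-14,-3] z:[-20/3,-10/3] -> miss, prune
    N12 x:[0,12] y:[-13,-4] z:[-1/3,8/3] -> miss, prune
  N3 x:[-24,14] y:[-9,11] z:[8/3,22/3] -> hit [8/3,22/3], descend [4, 6, 8, 16]
    N4 x:[-16,-6] y:[-9,3] z:[13/3,22/3] -> miss, prune
    N6 x:[-2,14] y:[2,11] z:[8/3,14/3] -> hit [8/3,14/3] leaf, test {P12(miss), P18(miss)}
    N8 x:[-24,-19] y:[-6,0] z:[5,16/3] -> miss, prune
    N16 x:[-7,-4] y:[-7,-3] z:[17/3,7] -> miss, prune
  N15 x:[-9,12] y:[10,26] z:[-19/3,2] -> miss, prune
  N17 x:[-24,-13] y:[17,29] z:[-16/3,3] -> miss, prune

Visited [0, 1, 7, 11, 12, 3, 4, 6, 8, 16, 15, 17]. Tests: 12 box, 1 leaf. Nearest: miss.

== RESULT ==
[0, 1, 7, 11, 12, 3, 4, 6, 8, 16, 15, 17]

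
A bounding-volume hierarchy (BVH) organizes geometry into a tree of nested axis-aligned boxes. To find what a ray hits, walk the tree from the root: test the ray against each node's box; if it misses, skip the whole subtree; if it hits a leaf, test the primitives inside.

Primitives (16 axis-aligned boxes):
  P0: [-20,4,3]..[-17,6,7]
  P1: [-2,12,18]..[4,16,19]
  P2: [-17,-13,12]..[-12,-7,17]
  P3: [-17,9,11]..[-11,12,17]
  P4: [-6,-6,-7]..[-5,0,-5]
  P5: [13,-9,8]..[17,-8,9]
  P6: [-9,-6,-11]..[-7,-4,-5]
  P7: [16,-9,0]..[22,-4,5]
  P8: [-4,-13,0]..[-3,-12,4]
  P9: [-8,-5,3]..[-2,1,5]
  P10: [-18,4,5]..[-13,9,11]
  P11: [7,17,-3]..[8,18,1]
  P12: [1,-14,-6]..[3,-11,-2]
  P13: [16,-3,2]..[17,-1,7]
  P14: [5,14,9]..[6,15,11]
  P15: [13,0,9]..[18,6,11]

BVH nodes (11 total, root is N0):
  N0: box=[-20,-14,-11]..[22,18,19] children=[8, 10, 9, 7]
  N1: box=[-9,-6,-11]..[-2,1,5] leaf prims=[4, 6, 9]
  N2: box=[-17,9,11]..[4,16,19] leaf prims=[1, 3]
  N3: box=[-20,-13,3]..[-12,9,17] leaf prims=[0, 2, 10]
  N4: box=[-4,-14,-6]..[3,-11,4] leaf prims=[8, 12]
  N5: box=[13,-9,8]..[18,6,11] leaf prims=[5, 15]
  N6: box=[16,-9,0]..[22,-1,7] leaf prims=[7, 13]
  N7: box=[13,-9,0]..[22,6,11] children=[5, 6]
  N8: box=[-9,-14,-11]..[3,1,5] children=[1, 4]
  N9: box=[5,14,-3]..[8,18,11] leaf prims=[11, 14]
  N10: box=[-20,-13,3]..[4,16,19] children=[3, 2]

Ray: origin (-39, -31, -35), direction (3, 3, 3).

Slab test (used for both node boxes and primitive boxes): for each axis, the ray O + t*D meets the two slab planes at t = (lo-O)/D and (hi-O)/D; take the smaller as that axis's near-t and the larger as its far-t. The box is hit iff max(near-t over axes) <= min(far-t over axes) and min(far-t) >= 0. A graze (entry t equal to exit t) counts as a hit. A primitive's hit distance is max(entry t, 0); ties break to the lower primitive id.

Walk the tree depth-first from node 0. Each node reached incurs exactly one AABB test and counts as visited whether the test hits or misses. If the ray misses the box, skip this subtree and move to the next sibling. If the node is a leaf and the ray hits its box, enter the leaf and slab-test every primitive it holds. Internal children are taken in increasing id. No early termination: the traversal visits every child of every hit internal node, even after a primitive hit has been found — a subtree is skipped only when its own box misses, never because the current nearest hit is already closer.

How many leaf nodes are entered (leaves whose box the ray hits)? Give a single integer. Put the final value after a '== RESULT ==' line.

Walk:
N0 x:[19/3,61/3] y:[17/3,49/3] z:[8,18] -> hit [8,49/3], descend [7, 8, 9, 10]
  N7 x:[52/3,61/3] y:[22/3,37/3] z:[35/3,46/3] -> miss, prune
  N8 x:[10,14] y:[17/3,32/3] z:[8,40/3] -> hit [10,32/3], descend [1, 4]
    N1 x:[10,37/3] y:[25/3,32/3] z:[8,40/3] -> hit [10,32/3] leaf, test {P4(miss), P6(miss), P9(miss)}
    N4 x:[35/3,14] y:[17/3,20/3] z:[29/3,13] -> miss, prune
  N9 x:[44/3,47/3] y:[15,49/3] z:[32/3,46/3] -> hit [15,46/3] leaf, test {P11(miss), P14@t=15}
  N10 x:[19/3,43/3] y:[6,47/3] z:[38/3,18] -> hit [38/3,43/3], descend [2, 3]
    N2 x:[22/3,43/3] y:[40/3,47/3] z:[46/3,18] -> miss, prune
    N3 x:[19/3,9] y:[6,40/3] z:[38/3,52/3] -> miss, prune

Summary -> nodes [0, 7, 8, 1, 4, 9, 10, 2, 3]; box-tests=9; leaf-entries=2; first=P14

== RESULT ==
2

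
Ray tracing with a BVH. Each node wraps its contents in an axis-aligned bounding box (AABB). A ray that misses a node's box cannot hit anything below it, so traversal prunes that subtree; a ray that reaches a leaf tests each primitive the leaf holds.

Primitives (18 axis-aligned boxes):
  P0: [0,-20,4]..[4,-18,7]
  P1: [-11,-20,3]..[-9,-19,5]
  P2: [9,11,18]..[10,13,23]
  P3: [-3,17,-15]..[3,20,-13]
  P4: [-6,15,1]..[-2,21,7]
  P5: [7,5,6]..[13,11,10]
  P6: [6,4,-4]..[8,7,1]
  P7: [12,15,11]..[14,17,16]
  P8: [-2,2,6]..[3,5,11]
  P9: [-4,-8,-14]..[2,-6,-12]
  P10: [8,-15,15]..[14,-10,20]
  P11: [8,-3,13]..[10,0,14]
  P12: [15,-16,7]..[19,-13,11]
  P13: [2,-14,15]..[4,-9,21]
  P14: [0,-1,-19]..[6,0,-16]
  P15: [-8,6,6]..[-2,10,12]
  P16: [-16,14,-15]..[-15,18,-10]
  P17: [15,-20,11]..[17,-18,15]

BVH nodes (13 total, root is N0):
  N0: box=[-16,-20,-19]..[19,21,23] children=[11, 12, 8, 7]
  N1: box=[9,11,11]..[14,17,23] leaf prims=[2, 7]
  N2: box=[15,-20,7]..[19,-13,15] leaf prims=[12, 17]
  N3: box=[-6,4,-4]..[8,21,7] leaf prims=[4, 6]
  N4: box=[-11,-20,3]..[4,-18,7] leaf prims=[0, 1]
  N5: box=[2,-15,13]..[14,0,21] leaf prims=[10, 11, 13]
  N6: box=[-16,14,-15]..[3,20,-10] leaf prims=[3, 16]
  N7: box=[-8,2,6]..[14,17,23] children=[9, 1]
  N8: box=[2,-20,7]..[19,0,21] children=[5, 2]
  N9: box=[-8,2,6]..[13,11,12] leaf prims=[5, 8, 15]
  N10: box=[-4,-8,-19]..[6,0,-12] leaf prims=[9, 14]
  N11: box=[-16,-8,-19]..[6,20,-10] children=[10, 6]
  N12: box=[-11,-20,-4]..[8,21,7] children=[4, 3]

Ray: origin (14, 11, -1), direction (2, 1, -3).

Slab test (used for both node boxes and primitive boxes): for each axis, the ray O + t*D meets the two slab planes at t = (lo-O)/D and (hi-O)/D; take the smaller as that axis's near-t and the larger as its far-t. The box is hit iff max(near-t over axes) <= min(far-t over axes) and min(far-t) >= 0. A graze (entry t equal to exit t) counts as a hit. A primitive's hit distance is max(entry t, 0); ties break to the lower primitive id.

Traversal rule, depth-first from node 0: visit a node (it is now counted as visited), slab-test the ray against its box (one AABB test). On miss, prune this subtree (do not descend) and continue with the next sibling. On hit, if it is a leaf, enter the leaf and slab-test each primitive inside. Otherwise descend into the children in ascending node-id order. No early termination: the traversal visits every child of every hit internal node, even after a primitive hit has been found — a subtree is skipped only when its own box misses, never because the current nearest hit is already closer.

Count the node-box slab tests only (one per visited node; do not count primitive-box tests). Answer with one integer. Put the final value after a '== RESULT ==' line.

Walk:
N0 x:[-15,5/2] y:[-31,10] z:[-8,6] -> hit [-8,5/2], descend [7, 8, 11, 12]
  N7 x:[-11,0] y:[-9,6] z:[-8,-7/3] -> miss, prune
  N8 x:[-6,5/2] y:[-31,-11] z:[-22/3,-8/3] -> miss, prune
  N11 x:[-15,-4] y:[-19,9] z:[3,6] -> miss, prune
  N12 x:[-25/2,-3] y:[-31,10] z:[-8/3,1] -> miss, prune

order=[0, 7, 8, 11, 12]  |boxes|=5  |leaves|=0  hit=miss

== RESULT ==
5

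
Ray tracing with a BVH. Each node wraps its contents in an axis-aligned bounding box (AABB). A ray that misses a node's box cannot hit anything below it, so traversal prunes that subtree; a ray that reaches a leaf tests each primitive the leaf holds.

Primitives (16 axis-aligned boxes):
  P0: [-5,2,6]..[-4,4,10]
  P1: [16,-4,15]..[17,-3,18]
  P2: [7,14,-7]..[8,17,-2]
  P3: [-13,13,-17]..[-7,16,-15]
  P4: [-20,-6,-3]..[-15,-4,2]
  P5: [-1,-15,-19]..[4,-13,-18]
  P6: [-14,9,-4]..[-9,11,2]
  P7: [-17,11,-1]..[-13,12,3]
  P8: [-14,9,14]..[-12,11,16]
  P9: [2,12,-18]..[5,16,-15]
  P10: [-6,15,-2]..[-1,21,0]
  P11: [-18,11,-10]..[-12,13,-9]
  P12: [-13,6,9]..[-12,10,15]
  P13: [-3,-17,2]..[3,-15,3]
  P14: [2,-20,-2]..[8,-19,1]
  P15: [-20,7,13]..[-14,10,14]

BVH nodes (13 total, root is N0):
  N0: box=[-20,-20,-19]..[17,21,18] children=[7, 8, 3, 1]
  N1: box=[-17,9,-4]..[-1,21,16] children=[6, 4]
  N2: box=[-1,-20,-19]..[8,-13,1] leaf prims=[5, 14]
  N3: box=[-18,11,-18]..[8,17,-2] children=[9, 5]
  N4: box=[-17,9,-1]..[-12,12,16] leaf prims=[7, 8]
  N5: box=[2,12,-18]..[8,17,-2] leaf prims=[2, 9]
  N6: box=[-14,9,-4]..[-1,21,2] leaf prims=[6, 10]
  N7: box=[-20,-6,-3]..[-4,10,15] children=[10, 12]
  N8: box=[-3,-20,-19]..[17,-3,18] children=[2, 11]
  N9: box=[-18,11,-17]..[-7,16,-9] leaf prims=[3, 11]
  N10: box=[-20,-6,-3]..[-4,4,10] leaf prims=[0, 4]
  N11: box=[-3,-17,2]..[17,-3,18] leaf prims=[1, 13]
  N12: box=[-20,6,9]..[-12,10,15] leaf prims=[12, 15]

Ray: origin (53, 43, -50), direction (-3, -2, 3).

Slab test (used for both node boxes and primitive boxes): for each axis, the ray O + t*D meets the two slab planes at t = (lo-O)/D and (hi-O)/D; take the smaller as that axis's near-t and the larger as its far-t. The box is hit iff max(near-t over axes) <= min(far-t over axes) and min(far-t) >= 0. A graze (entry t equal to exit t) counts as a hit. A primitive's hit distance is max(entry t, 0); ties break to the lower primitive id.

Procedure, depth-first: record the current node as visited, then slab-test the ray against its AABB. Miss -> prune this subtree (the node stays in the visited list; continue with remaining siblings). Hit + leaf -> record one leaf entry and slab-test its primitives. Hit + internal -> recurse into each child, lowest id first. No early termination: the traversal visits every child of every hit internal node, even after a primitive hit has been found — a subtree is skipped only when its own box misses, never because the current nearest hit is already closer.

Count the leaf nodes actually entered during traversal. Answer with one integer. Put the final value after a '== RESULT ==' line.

Traverse from the root:
N0 x:[12,73/3] y:[11,63/2] z:[31/3,68/3] -> hit [12,68/3], descend [1, 3, 7, 8]
  N1 x:[18,70/3] y:[11,17] z:[46/3,22] -> miss, prune
  N3 x:[15,71/3] y:[13,16] z:[32/3,16] -> hit [15,16], descend [5, 9]
    N5 x:[15,17] y:[13,31/2] z:[32/3,16] -> hit [15,31/2] leaf, test {P2(miss), P9(miss)}
    N9 x:[20,71/3] y:[27/2,16] z:[11,41/3] -> miss, prune
  N7 x:[19,73/3] y:[33/2,49/2] z:[47/3,65/3] -> hit [19,65/3], descend [10, 12]
    N10 x:[19,73/3] y:[39/2,49/2] z:[47/3,20] -> hit [39/2,20] leaf, test {P0(miss), P4(miss)}
    N12 x:[65/3,73/3] y:[33/2,37/2] z:[59/3,65/3] -> miss, prune
  N8 x:[12,56/3] y:[23,63/2] z:[31/3,68/3] -> miss, prune

Visited [0, 1, 3, 5, 9, 7, 10, 12, 8]. Tests: 9 box, 2 leaf. Nearest: miss.

== RESULT ==
2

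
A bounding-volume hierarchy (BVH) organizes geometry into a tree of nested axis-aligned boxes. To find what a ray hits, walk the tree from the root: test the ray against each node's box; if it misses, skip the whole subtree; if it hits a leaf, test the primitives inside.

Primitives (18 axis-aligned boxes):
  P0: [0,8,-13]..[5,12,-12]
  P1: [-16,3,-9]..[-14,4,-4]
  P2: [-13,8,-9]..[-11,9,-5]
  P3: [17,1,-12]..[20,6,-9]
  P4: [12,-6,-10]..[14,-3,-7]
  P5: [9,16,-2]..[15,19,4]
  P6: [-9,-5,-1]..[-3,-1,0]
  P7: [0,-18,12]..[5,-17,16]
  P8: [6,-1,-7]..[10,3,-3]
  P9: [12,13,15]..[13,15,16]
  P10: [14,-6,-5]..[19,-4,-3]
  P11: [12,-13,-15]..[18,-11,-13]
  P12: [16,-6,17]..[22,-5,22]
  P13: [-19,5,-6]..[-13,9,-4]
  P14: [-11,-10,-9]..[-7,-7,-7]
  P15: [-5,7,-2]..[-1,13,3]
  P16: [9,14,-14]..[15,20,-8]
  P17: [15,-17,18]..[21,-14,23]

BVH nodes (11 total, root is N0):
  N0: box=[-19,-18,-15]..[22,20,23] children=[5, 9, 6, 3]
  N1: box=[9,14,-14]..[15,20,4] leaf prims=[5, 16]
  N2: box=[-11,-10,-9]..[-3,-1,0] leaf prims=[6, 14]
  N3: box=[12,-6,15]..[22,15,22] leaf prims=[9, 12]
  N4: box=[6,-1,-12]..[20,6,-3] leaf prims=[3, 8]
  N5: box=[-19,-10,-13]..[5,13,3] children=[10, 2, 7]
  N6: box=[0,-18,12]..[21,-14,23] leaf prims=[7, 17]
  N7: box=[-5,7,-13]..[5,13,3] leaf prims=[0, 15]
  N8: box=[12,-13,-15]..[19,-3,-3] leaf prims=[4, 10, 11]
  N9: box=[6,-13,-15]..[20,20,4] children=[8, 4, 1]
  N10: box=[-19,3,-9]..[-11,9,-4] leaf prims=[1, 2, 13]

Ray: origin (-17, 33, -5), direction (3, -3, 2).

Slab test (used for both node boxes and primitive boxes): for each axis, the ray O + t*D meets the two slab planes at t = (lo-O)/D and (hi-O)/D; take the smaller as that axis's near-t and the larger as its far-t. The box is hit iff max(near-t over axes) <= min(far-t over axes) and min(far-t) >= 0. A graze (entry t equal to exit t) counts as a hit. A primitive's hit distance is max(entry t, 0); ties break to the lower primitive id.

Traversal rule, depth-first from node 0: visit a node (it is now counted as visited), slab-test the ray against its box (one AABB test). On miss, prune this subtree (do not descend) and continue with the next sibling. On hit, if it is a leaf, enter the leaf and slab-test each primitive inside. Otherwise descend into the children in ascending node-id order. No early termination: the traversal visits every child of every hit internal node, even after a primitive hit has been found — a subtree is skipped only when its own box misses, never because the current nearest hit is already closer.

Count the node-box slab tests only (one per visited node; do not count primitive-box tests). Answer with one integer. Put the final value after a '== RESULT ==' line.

Traverse from the root:
N0 x:[-2/3,13] y:[13/3,17] z:[-5,14] -> hit [13/3,13], descend [3, 5, 6, 9]
  N3 x:[29/3,13] y:[6,13] z:[10,27/2] -> hit [10,13] leaf, test {P9(miss), P12@t=38/3}
  N5 x:[-2/3,22/3] y:[20/3,43/3] z:[-4,4] -> miss, prune
  N6 x:[17/3,38/3] y:[47/3,17] z:[17/2,14] -> miss, prune
  N9 x:[23/3,37/3] y:[13/3,46/3] z:[-5,9/2] -> miss, prune

5 AABB tests over nodes [0, 3, 5, 6, 9]; 1 leaf entered; closest P12.

== RESULT ==
5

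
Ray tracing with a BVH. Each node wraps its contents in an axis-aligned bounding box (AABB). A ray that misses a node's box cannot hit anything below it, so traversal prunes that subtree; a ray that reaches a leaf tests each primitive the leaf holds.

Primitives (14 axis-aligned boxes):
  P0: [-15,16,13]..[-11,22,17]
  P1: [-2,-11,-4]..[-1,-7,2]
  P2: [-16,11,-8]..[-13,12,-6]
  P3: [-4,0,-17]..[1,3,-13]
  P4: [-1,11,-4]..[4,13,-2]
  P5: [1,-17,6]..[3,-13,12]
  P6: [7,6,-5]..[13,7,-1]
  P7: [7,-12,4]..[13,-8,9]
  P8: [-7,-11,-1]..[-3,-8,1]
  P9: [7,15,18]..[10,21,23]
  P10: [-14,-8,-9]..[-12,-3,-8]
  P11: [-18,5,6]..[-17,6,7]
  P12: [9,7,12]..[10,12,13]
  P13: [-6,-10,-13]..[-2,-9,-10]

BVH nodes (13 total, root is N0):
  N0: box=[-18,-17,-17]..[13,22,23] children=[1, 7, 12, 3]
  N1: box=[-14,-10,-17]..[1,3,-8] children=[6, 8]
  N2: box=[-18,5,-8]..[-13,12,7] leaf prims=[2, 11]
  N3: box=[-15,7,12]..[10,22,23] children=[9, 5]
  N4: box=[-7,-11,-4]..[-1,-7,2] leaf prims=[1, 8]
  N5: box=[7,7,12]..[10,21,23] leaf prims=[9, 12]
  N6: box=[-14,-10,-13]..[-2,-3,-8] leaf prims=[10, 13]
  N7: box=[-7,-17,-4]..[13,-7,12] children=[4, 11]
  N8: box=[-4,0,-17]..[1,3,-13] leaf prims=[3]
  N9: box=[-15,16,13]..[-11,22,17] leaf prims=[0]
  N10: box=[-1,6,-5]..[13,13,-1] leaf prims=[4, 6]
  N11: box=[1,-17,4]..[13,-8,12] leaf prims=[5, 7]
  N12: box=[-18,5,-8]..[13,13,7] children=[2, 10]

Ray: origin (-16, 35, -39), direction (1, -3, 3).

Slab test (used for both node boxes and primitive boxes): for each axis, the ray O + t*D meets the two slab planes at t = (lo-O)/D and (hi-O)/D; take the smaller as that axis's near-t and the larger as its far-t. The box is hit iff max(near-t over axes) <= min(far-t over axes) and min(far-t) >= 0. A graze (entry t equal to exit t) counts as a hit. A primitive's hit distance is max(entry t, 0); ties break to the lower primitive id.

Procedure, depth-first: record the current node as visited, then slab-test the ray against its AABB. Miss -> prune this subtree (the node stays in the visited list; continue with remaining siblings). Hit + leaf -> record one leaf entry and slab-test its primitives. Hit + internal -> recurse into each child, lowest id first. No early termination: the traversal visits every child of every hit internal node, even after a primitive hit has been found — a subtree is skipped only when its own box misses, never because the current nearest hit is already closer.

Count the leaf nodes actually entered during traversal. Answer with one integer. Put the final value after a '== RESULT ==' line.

Walk:
N0 x:[-2,29] y:[13/3,52/3] z:[22/3,62/3] -> hit [22/3,52/3], descend [1, 3, 7, 12]
  N1 x:[2,17] y:[32/3,15] z:[22/3,31/3] -> miss, prune
  N3 x:[1,26] y:[13/3,28/3] z:[17,62/3] -> miss, prune
  N7 x:[9,29] y:[14,52/3] z:[35/3,17] -> hit [14,17], descend [4, 11]
    N4 x:[9,15] y:[14,46/3] z:[35/3,41/3] -> miss, prune
    N11 x:[17,29] y:[43/3,52/3] z:[43/3,17] -> hit [17,17] leaf, test {P5@t=17, P7(miss)}
  N12 x:[-2,29] y:[22/3,10] z:[31/3,46/3] -> miss, prune

Summary -> nodes [0, 1, 3, 7, 4, 11, 12]; box-tests=7; leaf-entries=1; first=P5

== RESULT ==
1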